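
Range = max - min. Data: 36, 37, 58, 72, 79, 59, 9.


Max = 79, Min = 9
Range = 79 - 9 = 70

Range = 70


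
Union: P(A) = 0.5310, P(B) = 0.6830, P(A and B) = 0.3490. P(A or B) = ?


P(A∪B) = 0.5310 + 0.6830 - 0.3490
= 1.2140 - 0.3490
= 0.8650

P(A∪B) = 0.8650


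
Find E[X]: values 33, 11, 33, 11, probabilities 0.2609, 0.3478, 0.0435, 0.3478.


E[X] = 33*0.2609 + 11*0.3478 + 33*0.0435 + 11*0.3478
= 8.6097 + 3.8258 + 1.4355 + 3.8258
= 17.6968

E[X] = 17.6968


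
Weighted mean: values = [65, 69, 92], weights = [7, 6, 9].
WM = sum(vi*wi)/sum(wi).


Numerator = 65*7 + 69*6 + 92*9 = 1697
Denominator = 7 + 6 + 9 = 22
WM = 1697/22 = 77.1364

WM = 77.1364


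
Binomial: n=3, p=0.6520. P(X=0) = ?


C(3,0) = 1
p^0 = 1.000000
(1-p)^3 = 0.042144
P = 1 * 1.000000 * 0.042144 = 0.0421

P(X=0) = 0.0421


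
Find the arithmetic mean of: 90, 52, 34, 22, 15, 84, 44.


Sum = 90 + 52 + 34 + 22 + 15 + 84 + 44 = 341
n = 7
Mean = 341/7 = 48.7143

Mean = 48.7143


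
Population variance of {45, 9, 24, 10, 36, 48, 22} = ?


Mean = 27.7143
Squared deviations: 298.7959, 350.2245, 13.7959, 313.7959, 68.6531, 411.5102, 32.6531
Sum = 1489.4286
Variance = 1489.4286/7 = 212.7755

Variance = 212.7755


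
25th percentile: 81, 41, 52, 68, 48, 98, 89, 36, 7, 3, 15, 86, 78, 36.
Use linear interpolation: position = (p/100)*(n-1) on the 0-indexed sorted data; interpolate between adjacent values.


Sorted: 3, 7, 15, 36, 36, 41, 48, 52, 68, 78, 81, 86, 89, 98
n = 14
Index = 25/100 * 13 = 3.2500
Lower = data[3] = 36, Upper = data[4] = 36
P25 = 36 + 0.2500*(0) = 36.0000

P25 = 36.0000


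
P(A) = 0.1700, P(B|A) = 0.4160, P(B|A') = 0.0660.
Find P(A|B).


P(B) = P(B|A)*P(A) + P(B|A')*P(A')
= 0.4160*0.1700 + 0.0660*0.8300
= 0.070720 + 0.054780 = 0.125500
P(A|B) = 0.070720/0.125500 = 0.5635

P(A|B) = 0.5635


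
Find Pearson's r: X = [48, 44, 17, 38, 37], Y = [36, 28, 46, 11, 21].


Mean X = 36.8000, Mean Y = 28.4000
SD X = 10.684568, SD Y = 12.043255
Cov = -57.720000
r = -57.720000/(10.684568*12.043255) = -0.4486

r = -0.4486


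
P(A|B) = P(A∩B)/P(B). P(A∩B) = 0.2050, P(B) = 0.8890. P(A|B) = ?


P(A|B) = 0.2050/0.8890 = 0.2306

P(A|B) = 0.2306


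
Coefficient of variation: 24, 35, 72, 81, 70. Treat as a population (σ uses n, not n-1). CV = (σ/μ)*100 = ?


Mean = 56.4000
SD = 22.5442
CV = (22.5442/56.4000)*100 = 39.9719%

CV = 39.9719%


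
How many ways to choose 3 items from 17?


C(17,3) = 17!/(3! × 14!)
= 355687428096000/(6 × 87178291200)
= 680

C(17,3) = 680


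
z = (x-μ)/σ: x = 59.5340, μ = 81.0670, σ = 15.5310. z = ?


z = (59.5340 - 81.0670)/15.5310
= -21.5330/15.5310
= -1.3865

z = -1.3865


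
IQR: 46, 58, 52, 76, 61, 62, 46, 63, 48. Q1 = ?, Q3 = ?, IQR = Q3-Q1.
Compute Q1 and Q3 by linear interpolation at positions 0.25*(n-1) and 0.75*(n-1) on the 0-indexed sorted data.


Sorted: 46, 46, 48, 52, 58, 61, 62, 63, 76
Q1 (25th %ile) = 48.0000
Q3 (75th %ile) = 62.0000
IQR = 62.0000 - 48.0000 = 14.0000

IQR = 14.0000


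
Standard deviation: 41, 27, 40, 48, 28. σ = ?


Mean = 36.8000
Variance = 65.3600
SD = sqrt(65.3600) = 8.0846

SD = 8.0846


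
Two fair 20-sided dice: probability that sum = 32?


Total outcomes = 20×20 = 400
Favorable (sum = 32): 9
P = 9/400 = 0.0225

P = 0.0225


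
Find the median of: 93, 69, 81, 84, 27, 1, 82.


Sorted: 1, 27, 69, 81, 82, 84, 93
n = 7 (odd)
Middle value = 81

Median = 81


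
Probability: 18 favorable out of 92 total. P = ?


P = 18/92 = 0.1957

P = 0.1957


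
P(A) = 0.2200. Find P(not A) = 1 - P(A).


P(not A) = 1 - 0.2200 = 0.7800

P(not A) = 0.7800


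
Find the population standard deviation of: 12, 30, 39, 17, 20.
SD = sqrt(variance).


Mean = 23.6000
Variance = 93.8400
SD = sqrt(93.8400) = 9.6871

SD = 9.6871


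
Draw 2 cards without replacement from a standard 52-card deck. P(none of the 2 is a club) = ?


P(no clubs) = (39/52) × (38/51)
= 0.5588

P = 0.5588


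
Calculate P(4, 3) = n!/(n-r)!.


P(4,3) = 4!/1!
= 24/1
= 24

P(4,3) = 24


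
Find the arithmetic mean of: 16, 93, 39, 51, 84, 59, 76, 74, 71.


Sum = 16 + 93 + 39 + 51 + 84 + 59 + 76 + 74 + 71 = 563
n = 9
Mean = 563/9 = 62.5556

Mean = 62.5556


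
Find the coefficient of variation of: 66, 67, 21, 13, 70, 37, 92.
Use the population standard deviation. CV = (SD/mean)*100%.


Mean = 52.2857
SD = 26.8632
CV = (26.8632/52.2857)*100 = 51.3777%

CV = 51.3777%


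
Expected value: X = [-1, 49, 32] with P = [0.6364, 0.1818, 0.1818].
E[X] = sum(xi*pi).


E[X] = -1*0.6364 + 49*0.1818 + 32*0.1818
= -0.6364 + 8.9082 + 5.8176
= 14.0894

E[X] = 14.0894


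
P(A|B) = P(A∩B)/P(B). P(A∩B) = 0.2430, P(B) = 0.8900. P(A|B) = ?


P(A|B) = 0.2430/0.8900 = 0.2730

P(A|B) = 0.2730


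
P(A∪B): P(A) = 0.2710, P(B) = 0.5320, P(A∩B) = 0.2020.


P(A∪B) = 0.2710 + 0.5320 - 0.2020
= 0.8030 - 0.2020
= 0.6010

P(A∪B) = 0.6010


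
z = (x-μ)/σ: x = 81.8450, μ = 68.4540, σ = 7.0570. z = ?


z = (81.8450 - 68.4540)/7.0570
= 13.3910/7.0570
= 1.8975

z = 1.8975


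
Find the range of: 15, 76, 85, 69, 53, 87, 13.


Max = 87, Min = 13
Range = 87 - 13 = 74

Range = 74


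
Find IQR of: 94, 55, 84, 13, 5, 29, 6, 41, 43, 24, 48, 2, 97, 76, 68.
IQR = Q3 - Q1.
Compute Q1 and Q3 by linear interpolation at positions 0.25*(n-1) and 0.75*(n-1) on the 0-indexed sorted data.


Sorted: 2, 5, 6, 13, 24, 29, 41, 43, 48, 55, 68, 76, 84, 94, 97
Q1 (25th %ile) = 18.5000
Q3 (75th %ile) = 72.0000
IQR = 72.0000 - 18.5000 = 53.5000

IQR = 53.5000


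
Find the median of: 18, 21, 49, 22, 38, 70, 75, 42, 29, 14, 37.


Sorted: 14, 18, 21, 22, 29, 37, 38, 42, 49, 70, 75
n = 11 (odd)
Middle value = 37

Median = 37


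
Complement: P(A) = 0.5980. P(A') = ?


P(not A) = 1 - 0.5980 = 0.4020

P(not A) = 0.4020


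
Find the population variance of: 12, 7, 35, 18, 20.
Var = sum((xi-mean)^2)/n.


Mean = 18.4000
Squared deviations: 40.9600, 129.9600, 275.5600, 0.1600, 2.5600
Sum = 449.2000
Variance = 449.2000/5 = 89.8400

Variance = 89.8400


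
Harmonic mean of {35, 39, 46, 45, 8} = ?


Sum of reciprocals = 1/35 + 1/39 + 1/46 + 1/45 + 1/8 = 0.223174
HM = 5/0.223174 = 22.4041

HM = 22.4041


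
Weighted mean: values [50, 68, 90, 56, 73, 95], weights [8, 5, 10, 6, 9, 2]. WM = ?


Numerator = 50*8 + 68*5 + 90*10 + 56*6 + 73*9 + 95*2 = 2823
Denominator = 8 + 5 + 10 + 6 + 9 + 2 = 40
WM = 2823/40 = 70.5750

WM = 70.5750


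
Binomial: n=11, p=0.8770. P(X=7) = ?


C(11,7) = 330
p^7 = 0.399022
(1-p)^4 = 0.000229
P = 330 * 0.399022 * 0.000229 = 0.0301

P(X=7) = 0.0301


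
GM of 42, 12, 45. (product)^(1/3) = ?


Product = 42 × 12 × 45 = 22680
GM = 22680^(1/3) = 28.3062

GM = 28.3062


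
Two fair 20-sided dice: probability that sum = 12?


Total outcomes = 20×20 = 400
Favorable (sum = 12): 11
P = 11/400 = 0.0275

P = 0.0275


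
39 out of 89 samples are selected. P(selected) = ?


P = 39/89 = 0.4382

P = 0.4382


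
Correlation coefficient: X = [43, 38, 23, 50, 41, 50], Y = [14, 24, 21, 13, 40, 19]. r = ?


Mean X = 40.8333, Mean Y = 21.8333
SD X = 9.118053, SD Y = 8.970631
Cov = -18.694444
r = -18.694444/(9.118053*8.970631) = -0.2286

r = -0.2286


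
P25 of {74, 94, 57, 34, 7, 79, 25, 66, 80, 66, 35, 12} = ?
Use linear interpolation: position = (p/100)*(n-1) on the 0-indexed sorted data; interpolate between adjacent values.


Sorted: 7, 12, 25, 34, 35, 57, 66, 66, 74, 79, 80, 94
n = 12
Index = 25/100 * 11 = 2.7500
Lower = data[2] = 25, Upper = data[3] = 34
P25 = 25 + 0.7500*(9) = 31.7500

P25 = 31.7500


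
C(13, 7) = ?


C(13,7) = 13!/(7! × 6!)
= 6227020800/(5040 × 720)
= 1716

C(13,7) = 1716


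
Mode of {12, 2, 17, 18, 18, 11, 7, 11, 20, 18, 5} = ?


Frequencies: 2:1, 5:1, 7:1, 11:2, 12:1, 17:1, 18:3, 20:1
Max frequency = 3
Mode = 18

Mode = 18


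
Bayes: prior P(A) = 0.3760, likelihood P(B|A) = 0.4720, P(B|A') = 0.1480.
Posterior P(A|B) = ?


P(B) = P(B|A)*P(A) + P(B|A')*P(A')
= 0.4720*0.3760 + 0.1480*0.6240
= 0.177472 + 0.092352 = 0.269824
P(A|B) = 0.177472/0.269824 = 0.6577

P(A|B) = 0.6577


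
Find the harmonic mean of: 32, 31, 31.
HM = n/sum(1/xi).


Sum of reciprocals = 1/32 + 1/31 + 1/31 = 0.095766
HM = 3/0.095766 = 31.3263

HM = 31.3263


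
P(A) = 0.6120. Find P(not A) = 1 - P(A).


P(not A) = 1 - 0.6120 = 0.3880

P(not A) = 0.3880


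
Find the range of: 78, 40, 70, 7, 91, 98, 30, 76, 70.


Max = 98, Min = 7
Range = 98 - 7 = 91

Range = 91


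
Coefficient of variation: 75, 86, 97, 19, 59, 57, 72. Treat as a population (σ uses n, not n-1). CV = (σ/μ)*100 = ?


Mean = 66.4286
SD = 23.3474
CV = (23.3474/66.4286)*100 = 35.1467%

CV = 35.1467%


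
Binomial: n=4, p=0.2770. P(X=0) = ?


C(4,0) = 1
p^0 = 1.000000
(1-p)^4 = 0.273246
P = 1 * 1.000000 * 0.273246 = 0.2732

P(X=0) = 0.2732


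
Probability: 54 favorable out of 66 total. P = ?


P = 54/66 = 0.8182

P = 0.8182


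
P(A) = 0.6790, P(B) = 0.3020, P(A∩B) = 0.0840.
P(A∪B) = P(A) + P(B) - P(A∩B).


P(A∪B) = 0.6790 + 0.3020 - 0.0840
= 0.9810 - 0.0840
= 0.8970

P(A∪B) = 0.8970


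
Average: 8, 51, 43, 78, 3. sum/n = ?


Sum = 8 + 51 + 43 + 78 + 3 = 183
n = 5
Mean = 183/5 = 36.6000

Mean = 36.6000


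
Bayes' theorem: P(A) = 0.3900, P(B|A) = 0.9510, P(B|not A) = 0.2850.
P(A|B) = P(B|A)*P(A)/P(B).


P(B) = P(B|A)*P(A) + P(B|A')*P(A')
= 0.9510*0.3900 + 0.2850*0.6100
= 0.370890 + 0.173850 = 0.544740
P(A|B) = 0.370890/0.544740 = 0.6809

P(A|B) = 0.6809


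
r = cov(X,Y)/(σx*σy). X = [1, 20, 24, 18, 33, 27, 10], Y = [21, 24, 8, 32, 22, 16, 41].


Mean X = 19.0000, Mean Y = 23.4286
SD X = 9.942693, SD Y = 9.882989
Cov = -39.857143
r = -39.857143/(9.942693*9.882989) = -0.4056

r = -0.4056


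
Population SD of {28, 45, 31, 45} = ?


Mean = 37.2500
Variance = 61.1875
SD = sqrt(61.1875) = 7.8222

SD = 7.8222


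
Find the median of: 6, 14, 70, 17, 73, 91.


Sorted: 6, 14, 17, 70, 73, 91
n = 6 (even)
Middle values: 17 and 70
Median = (17+70)/2 = 43.5000

Median = 43.5000


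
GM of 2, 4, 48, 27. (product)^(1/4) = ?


Product = 2 × 4 × 48 × 27 = 10368
GM = 10368^(1/4) = 10.0908

GM = 10.0908


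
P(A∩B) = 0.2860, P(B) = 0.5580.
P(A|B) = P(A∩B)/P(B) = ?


P(A|B) = 0.2860/0.5580 = 0.5125

P(A|B) = 0.5125


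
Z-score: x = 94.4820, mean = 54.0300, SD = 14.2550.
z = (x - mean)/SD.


z = (94.4820 - 54.0300)/14.2550
= 40.4520/14.2550
= 2.8377

z = 2.8377


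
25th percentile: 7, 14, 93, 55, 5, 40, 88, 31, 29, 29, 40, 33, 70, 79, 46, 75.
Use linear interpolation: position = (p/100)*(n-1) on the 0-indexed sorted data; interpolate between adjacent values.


Sorted: 5, 7, 14, 29, 29, 31, 33, 40, 40, 46, 55, 70, 75, 79, 88, 93
n = 16
Index = 25/100 * 15 = 3.7500
Lower = data[3] = 29, Upper = data[4] = 29
P25 = 29 + 0.7500*(0) = 29.0000

P25 = 29.0000


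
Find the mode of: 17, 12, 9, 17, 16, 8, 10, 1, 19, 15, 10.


Frequencies: 1:1, 8:1, 9:1, 10:2, 12:1, 15:1, 16:1, 17:2, 19:1
Max frequency = 2
Mode = 10, 17

Mode = 10, 17


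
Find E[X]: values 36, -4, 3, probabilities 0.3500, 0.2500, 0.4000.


E[X] = 36*0.3500 - 4*0.2500 + 3*0.4000
= 12.6000 - 1.0000 + 1.2000
= 12.8000

E[X] = 12.8000


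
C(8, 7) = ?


C(8,7) = 8!/(7! × 1!)
= 40320/(5040 × 1)
= 8

C(8,7) = 8


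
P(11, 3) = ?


P(11,3) = 11!/8!
= 39916800/40320
= 990

P(11,3) = 990


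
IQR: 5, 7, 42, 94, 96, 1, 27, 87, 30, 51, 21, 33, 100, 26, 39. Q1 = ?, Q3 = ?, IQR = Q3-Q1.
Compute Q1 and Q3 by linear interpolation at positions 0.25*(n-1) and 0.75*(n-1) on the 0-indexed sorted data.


Sorted: 1, 5, 7, 21, 26, 27, 30, 33, 39, 42, 51, 87, 94, 96, 100
Q1 (25th %ile) = 23.5000
Q3 (75th %ile) = 69.0000
IQR = 69.0000 - 23.5000 = 45.5000

IQR = 45.5000


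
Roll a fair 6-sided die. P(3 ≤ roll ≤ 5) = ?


Favorable outcomes (3 ≤ roll ≤ 5): 3
Total outcomes = 6
P = 3/6 = 0.5000

P = 0.5000


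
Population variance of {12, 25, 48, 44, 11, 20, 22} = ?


Mean = 26.0000
Squared deviations: 196.0000, 1.0000, 484.0000, 324.0000, 225.0000, 36.0000, 16.0000
Sum = 1282.0000
Variance = 1282.0000/7 = 183.1429

Variance = 183.1429


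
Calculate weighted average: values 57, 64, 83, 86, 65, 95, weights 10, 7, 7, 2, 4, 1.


Numerator = 57*10 + 64*7 + 83*7 + 86*2 + 65*4 + 95*1 = 2126
Denominator = 10 + 7 + 7 + 2 + 4 + 1 = 31
WM = 2126/31 = 68.5806

WM = 68.5806


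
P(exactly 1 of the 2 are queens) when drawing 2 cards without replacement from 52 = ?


Hypergeometric: P(X=1) = C(4,1)·C(48,1) / C(52,2)
= 4 × 48 / 1326
= 192/1326 = 0.1448

P = 0.1448


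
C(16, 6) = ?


C(16,6) = 16!/(6! × 10!)
= 20922789888000/(720 × 3628800)
= 8008

C(16,6) = 8008


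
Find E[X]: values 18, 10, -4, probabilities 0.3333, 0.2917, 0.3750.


E[X] = 18*0.3333 + 10*0.2917 - 4*0.3750
= 5.9994 + 2.9170 - 1.5000
= 7.4164

E[X] = 7.4164


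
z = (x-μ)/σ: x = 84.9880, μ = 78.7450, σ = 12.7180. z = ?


z = (84.9880 - 78.7450)/12.7180
= 6.2430/12.7180
= 0.4909

z = 0.4909


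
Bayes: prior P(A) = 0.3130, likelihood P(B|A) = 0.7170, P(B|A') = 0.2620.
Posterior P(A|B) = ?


P(B) = P(B|A)*P(A) + P(B|A')*P(A')
= 0.7170*0.3130 + 0.2620*0.6870
= 0.224421 + 0.179994 = 0.404415
P(A|B) = 0.224421/0.404415 = 0.5549

P(A|B) = 0.5549


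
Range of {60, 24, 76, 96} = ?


Max = 96, Min = 24
Range = 96 - 24 = 72

Range = 72


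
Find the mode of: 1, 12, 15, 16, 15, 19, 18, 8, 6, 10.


Frequencies: 1:1, 6:1, 8:1, 10:1, 12:1, 15:2, 16:1, 18:1, 19:1
Max frequency = 2
Mode = 15

Mode = 15


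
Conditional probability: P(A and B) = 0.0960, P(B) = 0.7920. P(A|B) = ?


P(A|B) = 0.0960/0.7920 = 0.1212

P(A|B) = 0.1212


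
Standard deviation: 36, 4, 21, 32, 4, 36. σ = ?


Mean = 22.1667
Variance = 190.1389
SD = sqrt(190.1389) = 13.7891

SD = 13.7891


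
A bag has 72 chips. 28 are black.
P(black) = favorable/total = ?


P = 28/72 = 0.3889

P = 0.3889


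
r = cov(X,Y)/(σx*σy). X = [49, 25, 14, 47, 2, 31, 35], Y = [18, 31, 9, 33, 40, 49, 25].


Mean X = 29.0000, Mean Y = 29.2857
SD X = 15.738942, SD Y = 12.406384
Cov = -19.571429
r = -19.571429/(15.738942*12.406384) = -0.1002

r = -0.1002


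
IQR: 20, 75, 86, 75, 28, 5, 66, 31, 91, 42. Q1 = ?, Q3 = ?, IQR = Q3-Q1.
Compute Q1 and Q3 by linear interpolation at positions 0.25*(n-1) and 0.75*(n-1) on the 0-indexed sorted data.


Sorted: 5, 20, 28, 31, 42, 66, 75, 75, 86, 91
Q1 (25th %ile) = 28.7500
Q3 (75th %ile) = 75.0000
IQR = 75.0000 - 28.7500 = 46.2500

IQR = 46.2500


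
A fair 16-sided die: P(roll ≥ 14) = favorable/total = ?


Favorable outcomes (roll ≥ 14): 3
Total outcomes = 16
P = 3/16 = 0.1875

P = 0.1875


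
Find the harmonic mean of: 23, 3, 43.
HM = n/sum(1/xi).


Sum of reciprocals = 1/23 + 1/3 + 1/43 = 0.400067
HM = 3/0.400067 = 7.4987

HM = 7.4987


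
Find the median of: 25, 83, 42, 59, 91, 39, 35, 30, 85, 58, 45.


Sorted: 25, 30, 35, 39, 42, 45, 58, 59, 83, 85, 91
n = 11 (odd)
Middle value = 45

Median = 45


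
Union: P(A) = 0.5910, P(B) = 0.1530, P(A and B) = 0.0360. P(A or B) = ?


P(A∪B) = 0.5910 + 0.1530 - 0.0360
= 0.7440 - 0.0360
= 0.7080

P(A∪B) = 0.7080


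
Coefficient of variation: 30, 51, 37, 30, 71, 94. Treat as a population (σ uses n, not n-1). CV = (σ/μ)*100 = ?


Mean = 52.1667
SD = 23.5189
CV = (23.5189/52.1667)*100 = 45.0842%

CV = 45.0842%


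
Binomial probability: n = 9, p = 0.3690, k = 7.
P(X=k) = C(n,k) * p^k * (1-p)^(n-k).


C(9,7) = 36
p^7 = 0.000932
(1-p)^2 = 0.398161
P = 36 * 0.000932 * 0.398161 = 0.0134

P(X=7) = 0.0134


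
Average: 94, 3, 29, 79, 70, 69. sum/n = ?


Sum = 94 + 3 + 29 + 79 + 70 + 69 = 344
n = 6
Mean = 344/6 = 57.3333

Mean = 57.3333


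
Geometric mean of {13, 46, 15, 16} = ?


Product = 13 × 46 × 15 × 16 = 143520
GM = 143520^(1/4) = 19.4638

GM = 19.4638


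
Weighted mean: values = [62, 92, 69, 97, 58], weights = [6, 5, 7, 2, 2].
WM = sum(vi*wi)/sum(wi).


Numerator = 62*6 + 92*5 + 69*7 + 97*2 + 58*2 = 1625
Denominator = 6 + 5 + 7 + 2 + 2 = 22
WM = 1625/22 = 73.8636

WM = 73.8636


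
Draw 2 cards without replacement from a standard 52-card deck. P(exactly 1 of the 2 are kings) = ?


Hypergeometric: P(X=1) = C(4,1)·C(48,1) / C(52,2)
= 4 × 48 / 1326
= 192/1326 = 0.1448

P = 0.1448


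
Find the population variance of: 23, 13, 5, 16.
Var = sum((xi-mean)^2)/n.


Mean = 14.2500
Squared deviations: 76.5625, 1.5625, 85.5625, 3.0625
Sum = 166.7500
Variance = 166.7500/4 = 41.6875

Variance = 41.6875


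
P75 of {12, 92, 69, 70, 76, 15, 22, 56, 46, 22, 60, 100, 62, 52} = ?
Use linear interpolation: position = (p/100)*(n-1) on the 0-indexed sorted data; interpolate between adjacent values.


Sorted: 12, 15, 22, 22, 46, 52, 56, 60, 62, 69, 70, 76, 92, 100
n = 14
Index = 75/100 * 13 = 9.7500
Lower = data[9] = 69, Upper = data[10] = 70
P75 = 69 + 0.7500*(1) = 69.7500

P75 = 69.7500


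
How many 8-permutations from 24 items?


P(24,8) = 24!/16!
= 620448401733239439360000/20922789888000
= 29654190720

P(24,8) = 29654190720


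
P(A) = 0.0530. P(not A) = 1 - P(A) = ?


P(not A) = 1 - 0.0530 = 0.9470

P(not A) = 0.9470


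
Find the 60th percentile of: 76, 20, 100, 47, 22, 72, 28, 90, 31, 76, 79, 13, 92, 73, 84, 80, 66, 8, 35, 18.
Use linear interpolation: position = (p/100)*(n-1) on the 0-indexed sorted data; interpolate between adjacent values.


Sorted: 8, 13, 18, 20, 22, 28, 31, 35, 47, 66, 72, 73, 76, 76, 79, 80, 84, 90, 92, 100
n = 20
Index = 60/100 * 19 = 11.4000
Lower = data[11] = 73, Upper = data[12] = 76
P60 = 73 + 0.4000*(3) = 74.2000

P60 = 74.2000


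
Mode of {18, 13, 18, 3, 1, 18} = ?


Frequencies: 1:1, 3:1, 13:1, 18:3
Max frequency = 3
Mode = 18

Mode = 18


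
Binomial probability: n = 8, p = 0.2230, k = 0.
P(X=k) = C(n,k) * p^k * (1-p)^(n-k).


C(8,0) = 1
p^0 = 1.000000
(1-p)^8 = 0.132852
P = 1 * 1.000000 * 0.132852 = 0.1329

P(X=0) = 0.1329


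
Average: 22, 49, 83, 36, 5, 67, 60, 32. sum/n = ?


Sum = 22 + 49 + 83 + 36 + 5 + 67 + 60 + 32 = 354
n = 8
Mean = 354/8 = 44.2500

Mean = 44.2500


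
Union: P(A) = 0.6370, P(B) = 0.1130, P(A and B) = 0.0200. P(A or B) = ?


P(A∪B) = 0.6370 + 0.1130 - 0.0200
= 0.7500 - 0.0200
= 0.7300

P(A∪B) = 0.7300


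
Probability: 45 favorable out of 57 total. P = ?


P = 45/57 = 0.7895

P = 0.7895


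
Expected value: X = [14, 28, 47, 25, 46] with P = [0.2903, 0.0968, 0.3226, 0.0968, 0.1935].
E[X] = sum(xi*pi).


E[X] = 14*0.2903 + 28*0.0968 + 47*0.3226 + 25*0.0968 + 46*0.1935
= 4.0642 + 2.7104 + 15.1622 + 2.4200 + 8.9010
= 33.2578

E[X] = 33.2578


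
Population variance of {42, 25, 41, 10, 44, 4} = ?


Mean = 27.6667
Squared deviations: 205.4444, 7.1111, 177.7778, 312.1111, 266.7778, 560.1111
Sum = 1529.3333
Variance = 1529.3333/6 = 254.8889

Variance = 254.8889


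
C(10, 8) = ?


C(10,8) = 10!/(8! × 2!)
= 3628800/(40320 × 2)
= 45

C(10,8) = 45


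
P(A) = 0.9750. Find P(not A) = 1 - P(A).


P(not A) = 1 - 0.9750 = 0.0250

P(not A) = 0.0250


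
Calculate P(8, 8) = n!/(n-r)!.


P(8,8) = 8!/0!
= 40320/1
= 40320

P(8,8) = 40320


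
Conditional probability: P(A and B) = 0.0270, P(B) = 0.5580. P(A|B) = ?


P(A|B) = 0.0270/0.5580 = 0.0484

P(A|B) = 0.0484


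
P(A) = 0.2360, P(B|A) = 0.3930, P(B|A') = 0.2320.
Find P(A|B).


P(B) = P(B|A)*P(A) + P(B|A')*P(A')
= 0.3930*0.2360 + 0.2320*0.7640
= 0.092748 + 0.177248 = 0.269996
P(A|B) = 0.092748/0.269996 = 0.3435

P(A|B) = 0.3435


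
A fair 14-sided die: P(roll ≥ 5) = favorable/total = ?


Favorable outcomes (roll ≥ 5): 10
Total outcomes = 14
P = 10/14 = 0.7143

P = 0.7143


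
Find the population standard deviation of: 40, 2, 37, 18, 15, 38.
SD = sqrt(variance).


Mean = 25.0000
Variance = 202.6667
SD = sqrt(202.6667) = 14.2361

SD = 14.2361


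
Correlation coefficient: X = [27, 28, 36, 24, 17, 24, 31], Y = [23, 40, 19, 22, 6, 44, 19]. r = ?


Mean X = 26.7143, Mean Y = 24.7143
SD X = 5.547568, SD Y = 12.138655
Cov = 11.204082
r = 11.204082/(5.547568*12.138655) = 0.1664

r = 0.1664


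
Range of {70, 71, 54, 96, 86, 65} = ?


Max = 96, Min = 54
Range = 96 - 54 = 42

Range = 42


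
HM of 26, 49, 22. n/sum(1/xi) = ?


Sum of reciprocals = 1/26 + 1/49 + 1/22 = 0.104324
HM = 3/0.104324 = 28.7565

HM = 28.7565


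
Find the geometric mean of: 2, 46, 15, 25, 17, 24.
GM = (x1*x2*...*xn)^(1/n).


Product = 2 × 46 × 15 × 25 × 17 × 24 = 14076000
GM = 14076000^(1/6) = 15.5386

GM = 15.5386


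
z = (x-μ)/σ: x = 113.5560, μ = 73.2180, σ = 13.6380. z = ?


z = (113.5560 - 73.2180)/13.6380
= 40.3380/13.6380
= 2.9578

z = 2.9578


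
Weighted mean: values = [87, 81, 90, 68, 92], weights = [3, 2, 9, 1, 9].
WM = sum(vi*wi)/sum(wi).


Numerator = 87*3 + 81*2 + 90*9 + 68*1 + 92*9 = 2129
Denominator = 3 + 2 + 9 + 1 + 9 = 24
WM = 2129/24 = 88.7083

WM = 88.7083


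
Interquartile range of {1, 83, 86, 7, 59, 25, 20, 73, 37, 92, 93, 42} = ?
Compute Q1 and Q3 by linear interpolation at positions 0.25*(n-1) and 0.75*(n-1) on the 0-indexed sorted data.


Sorted: 1, 7, 20, 25, 37, 42, 59, 73, 83, 86, 92, 93
Q1 (25th %ile) = 23.7500
Q3 (75th %ile) = 83.7500
IQR = 83.7500 - 23.7500 = 60.0000

IQR = 60.0000


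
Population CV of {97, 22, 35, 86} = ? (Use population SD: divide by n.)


Mean = 60.0000
SD = 32.0702
CV = (32.0702/60.0000)*100 = 53.4504%

CV = 53.4504%


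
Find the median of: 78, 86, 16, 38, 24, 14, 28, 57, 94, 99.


Sorted: 14, 16, 24, 28, 38, 57, 78, 86, 94, 99
n = 10 (even)
Middle values: 38 and 57
Median = (38+57)/2 = 47.5000

Median = 47.5000


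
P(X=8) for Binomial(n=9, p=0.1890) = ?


C(9,8) = 9
p^8 = 1.628150e-06
(1-p)^1 = 0.811000
P = 9 * 1.628150e-06 * 0.811000 = 1.1884e-05

P(X=8) = 1.1884e-05


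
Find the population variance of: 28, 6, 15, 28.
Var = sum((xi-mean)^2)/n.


Mean = 19.2500
Squared deviations: 76.5625, 175.5625, 18.0625, 76.5625
Sum = 346.7500
Variance = 346.7500/4 = 86.6875

Variance = 86.6875


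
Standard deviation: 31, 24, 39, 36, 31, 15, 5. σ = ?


Mean = 25.8571
Variance = 126.4082
SD = sqrt(126.4082) = 11.2431

SD = 11.2431


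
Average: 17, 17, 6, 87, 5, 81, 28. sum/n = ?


Sum = 17 + 17 + 6 + 87 + 5 + 81 + 28 = 241
n = 7
Mean = 241/7 = 34.4286

Mean = 34.4286


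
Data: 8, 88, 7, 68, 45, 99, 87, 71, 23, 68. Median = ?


Sorted: 7, 8, 23, 45, 68, 68, 71, 87, 88, 99
n = 10 (even)
Middle values: 68 and 68
Median = (68+68)/2 = 68.0000

Median = 68.0000


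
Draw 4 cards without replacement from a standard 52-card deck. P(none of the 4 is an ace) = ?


P(no aces) = (48/52) × (47/51) × (46/50) × (45/49)
= 0.7187

P = 0.7187


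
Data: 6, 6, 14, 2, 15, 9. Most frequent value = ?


Frequencies: 2:1, 6:2, 9:1, 14:1, 15:1
Max frequency = 2
Mode = 6

Mode = 6


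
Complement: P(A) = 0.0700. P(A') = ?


P(not A) = 1 - 0.0700 = 0.9300

P(not A) = 0.9300


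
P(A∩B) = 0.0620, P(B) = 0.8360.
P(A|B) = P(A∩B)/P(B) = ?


P(A|B) = 0.0620/0.8360 = 0.0742

P(A|B) = 0.0742


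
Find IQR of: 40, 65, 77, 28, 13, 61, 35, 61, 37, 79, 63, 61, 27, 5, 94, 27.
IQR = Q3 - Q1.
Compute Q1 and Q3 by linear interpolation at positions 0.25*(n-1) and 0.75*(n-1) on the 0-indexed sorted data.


Sorted: 5, 13, 27, 27, 28, 35, 37, 40, 61, 61, 61, 63, 65, 77, 79, 94
Q1 (25th %ile) = 27.7500
Q3 (75th %ile) = 63.5000
IQR = 63.5000 - 27.7500 = 35.7500

IQR = 35.7500


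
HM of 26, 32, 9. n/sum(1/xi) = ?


Sum of reciprocals = 1/26 + 1/32 + 1/9 = 0.180823
HM = 3/0.180823 = 16.5908

HM = 16.5908


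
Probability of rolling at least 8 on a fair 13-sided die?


Favorable outcomes (roll ≥ 8): 6
Total outcomes = 13
P = 6/13 = 0.4615

P = 0.4615


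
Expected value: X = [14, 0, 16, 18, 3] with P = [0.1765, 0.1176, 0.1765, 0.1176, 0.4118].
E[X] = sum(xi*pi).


E[X] = 14*0.1765 + 0*0.1176 + 16*0.1765 + 18*0.1176 + 3*0.4118
= 2.4710 + 0 + 2.8240 + 2.1168 + 1.2354
= 8.6472

E[X] = 8.6472


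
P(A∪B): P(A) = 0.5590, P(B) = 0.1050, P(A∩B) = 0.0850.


P(A∪B) = 0.5590 + 0.1050 - 0.0850
= 0.6640 - 0.0850
= 0.5790

P(A∪B) = 0.5790


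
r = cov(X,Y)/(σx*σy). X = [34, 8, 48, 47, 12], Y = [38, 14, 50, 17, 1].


Mean X = 29.8000, Mean Y = 24.0000
SD X = 16.951696, SD Y = 17.606817
Cov = 207.800000
r = 207.800000/(16.951696*17.606817) = 0.6962

r = 0.6962


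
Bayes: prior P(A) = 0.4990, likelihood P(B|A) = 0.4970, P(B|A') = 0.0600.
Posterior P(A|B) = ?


P(B) = P(B|A)*P(A) + P(B|A')*P(A')
= 0.4970*0.4990 + 0.0600*0.5010
= 0.248003 + 0.030060 = 0.278063
P(A|B) = 0.248003/0.278063 = 0.8919

P(A|B) = 0.8919


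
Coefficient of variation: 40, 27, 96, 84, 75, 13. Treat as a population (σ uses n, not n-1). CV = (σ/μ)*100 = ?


Mean = 55.8333
SD = 30.7973
CV = (30.7973/55.8333)*100 = 55.1593%

CV = 55.1593%


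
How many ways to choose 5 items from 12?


C(12,5) = 12!/(5! × 7!)
= 479001600/(120 × 5040)
= 792

C(12,5) = 792


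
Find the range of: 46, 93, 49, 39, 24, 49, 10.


Max = 93, Min = 10
Range = 93 - 10 = 83

Range = 83


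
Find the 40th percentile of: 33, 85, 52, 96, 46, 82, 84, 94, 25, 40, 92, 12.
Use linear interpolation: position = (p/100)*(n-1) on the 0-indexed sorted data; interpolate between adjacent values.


Sorted: 12, 25, 33, 40, 46, 52, 82, 84, 85, 92, 94, 96
n = 12
Index = 40/100 * 11 = 4.4000
Lower = data[4] = 46, Upper = data[5] = 52
P40 = 46 + 0.4000*(6) = 48.4000

P40 = 48.4000


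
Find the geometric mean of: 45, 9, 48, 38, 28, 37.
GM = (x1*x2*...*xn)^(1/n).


Product = 45 × 9 × 48 × 38 × 28 × 37 = 765313920
GM = 765313920^(1/6) = 30.2440

GM = 30.2440


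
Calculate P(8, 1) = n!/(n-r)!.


P(8,1) = 8!/7!
= 40320/5040
= 8

P(8,1) = 8


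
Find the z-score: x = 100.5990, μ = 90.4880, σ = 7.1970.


z = (100.5990 - 90.4880)/7.1970
= 10.1110/7.1970
= 1.4049

z = 1.4049


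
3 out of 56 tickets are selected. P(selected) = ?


P = 3/56 = 0.0536

P = 0.0536


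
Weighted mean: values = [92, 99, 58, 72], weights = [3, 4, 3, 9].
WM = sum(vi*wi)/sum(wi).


Numerator = 92*3 + 99*4 + 58*3 + 72*9 = 1494
Denominator = 3 + 4 + 3 + 9 = 19
WM = 1494/19 = 78.6316

WM = 78.6316


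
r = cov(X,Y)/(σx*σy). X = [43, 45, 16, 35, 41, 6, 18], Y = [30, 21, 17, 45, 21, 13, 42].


Mean X = 29.1429, Mean Y = 27.0000
SD X = 14.396712, SD Y = 11.501553
Cov = 38.428571
r = 38.428571/(14.396712*11.501553) = 0.2321

r = 0.2321


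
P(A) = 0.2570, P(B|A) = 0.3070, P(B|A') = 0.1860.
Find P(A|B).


P(B) = P(B|A)*P(A) + P(B|A')*P(A')
= 0.3070*0.2570 + 0.1860*0.7430
= 0.078899 + 0.138198 = 0.217097
P(A|B) = 0.078899/0.217097 = 0.3634

P(A|B) = 0.3634


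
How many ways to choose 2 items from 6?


C(6,2) = 6!/(2! × 4!)
= 720/(2 × 24)
= 15

C(6,2) = 15


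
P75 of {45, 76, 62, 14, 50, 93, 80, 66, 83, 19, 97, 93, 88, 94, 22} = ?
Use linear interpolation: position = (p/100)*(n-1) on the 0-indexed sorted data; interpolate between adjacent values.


Sorted: 14, 19, 22, 45, 50, 62, 66, 76, 80, 83, 88, 93, 93, 94, 97
n = 15
Index = 75/100 * 14 = 10.5000
Lower = data[10] = 88, Upper = data[11] = 93
P75 = 88 + 0.5000*(5) = 90.5000

P75 = 90.5000


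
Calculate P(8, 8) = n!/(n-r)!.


P(8,8) = 8!/0!
= 40320/1
= 40320

P(8,8) = 40320


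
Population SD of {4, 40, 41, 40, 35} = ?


Mean = 32.0000
Variance = 200.4000
SD = sqrt(200.4000) = 14.1563

SD = 14.1563


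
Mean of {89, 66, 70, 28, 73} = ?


Sum = 89 + 66 + 70 + 28 + 73 = 326
n = 5
Mean = 326/5 = 65.2000

Mean = 65.2000


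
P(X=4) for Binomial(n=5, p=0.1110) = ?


C(5,4) = 5
p^4 = 0.000152
(1-p)^1 = 0.889000
P = 5 * 0.000152 * 0.889000 = 0.0007

P(X=4) = 0.0007


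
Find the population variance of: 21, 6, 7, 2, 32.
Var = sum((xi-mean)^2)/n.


Mean = 13.6000
Squared deviations: 54.7600, 57.7600, 43.5600, 134.5600, 338.5600
Sum = 629.2000
Variance = 629.2000/5 = 125.8400

Variance = 125.8400


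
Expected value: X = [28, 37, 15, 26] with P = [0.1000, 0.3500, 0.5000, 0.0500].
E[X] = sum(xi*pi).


E[X] = 28*0.1000 + 37*0.3500 + 15*0.5000 + 26*0.0500
= 2.8000 + 12.9500 + 7.5000 + 1.3000
= 24.5500

E[X] = 24.5500


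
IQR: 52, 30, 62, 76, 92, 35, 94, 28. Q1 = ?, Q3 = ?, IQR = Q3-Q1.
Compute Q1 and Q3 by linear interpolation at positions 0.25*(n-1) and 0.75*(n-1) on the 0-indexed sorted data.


Sorted: 28, 30, 35, 52, 62, 76, 92, 94
Q1 (25th %ile) = 33.7500
Q3 (75th %ile) = 80.0000
IQR = 80.0000 - 33.7500 = 46.2500

IQR = 46.2500


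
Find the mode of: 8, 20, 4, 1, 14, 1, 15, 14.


Frequencies: 1:2, 4:1, 8:1, 14:2, 15:1, 20:1
Max frequency = 2
Mode = 1, 14

Mode = 1, 14


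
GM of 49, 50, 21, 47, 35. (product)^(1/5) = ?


Product = 49 × 50 × 21 × 47 × 35 = 84635250
GM = 84635250^(1/5) = 38.5044

GM = 38.5044


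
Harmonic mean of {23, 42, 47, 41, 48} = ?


Sum of reciprocals = 1/23 + 1/42 + 1/47 + 1/41 + 1/48 = 0.133788
HM = 5/0.133788 = 37.3726

HM = 37.3726


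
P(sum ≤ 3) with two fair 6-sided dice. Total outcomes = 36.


Total outcomes = 6×6 = 36
Favorable (sum ≤ 3): 3
P = 3/36 = 0.0833

P = 0.0833


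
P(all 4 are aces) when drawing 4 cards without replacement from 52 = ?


P(all aces) = (4/52) × (3/51) × (2/50) × (1/49)
= 3.6938e-06

P = 3.6938e-06


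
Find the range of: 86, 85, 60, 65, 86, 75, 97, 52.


Max = 97, Min = 52
Range = 97 - 52 = 45

Range = 45


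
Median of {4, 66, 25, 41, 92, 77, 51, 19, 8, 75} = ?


Sorted: 4, 8, 19, 25, 41, 51, 66, 75, 77, 92
n = 10 (even)
Middle values: 41 and 51
Median = (41+51)/2 = 46.0000

Median = 46.0000


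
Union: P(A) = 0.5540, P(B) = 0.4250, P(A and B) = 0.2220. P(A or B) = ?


P(A∪B) = 0.5540 + 0.4250 - 0.2220
= 0.9790 - 0.2220
= 0.7570

P(A∪B) = 0.7570


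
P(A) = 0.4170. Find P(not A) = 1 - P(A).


P(not A) = 1 - 0.4170 = 0.5830

P(not A) = 0.5830


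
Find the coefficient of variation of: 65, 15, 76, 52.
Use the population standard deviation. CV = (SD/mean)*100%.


Mean = 52.0000
SD = 22.9891
CV = (22.9891/52.0000)*100 = 44.2099%

CV = 44.2099%


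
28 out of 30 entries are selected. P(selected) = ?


P = 28/30 = 0.9333

P = 0.9333


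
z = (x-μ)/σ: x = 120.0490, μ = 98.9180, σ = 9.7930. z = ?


z = (120.0490 - 98.9180)/9.7930
= 21.1310/9.7930
= 2.1578

z = 2.1578


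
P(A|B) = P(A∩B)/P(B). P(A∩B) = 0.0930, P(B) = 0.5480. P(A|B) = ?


P(A|B) = 0.0930/0.5480 = 0.1697

P(A|B) = 0.1697


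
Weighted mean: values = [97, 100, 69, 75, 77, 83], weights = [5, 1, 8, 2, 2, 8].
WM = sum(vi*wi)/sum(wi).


Numerator = 97*5 + 100*1 + 69*8 + 75*2 + 77*2 + 83*8 = 2105
Denominator = 5 + 1 + 8 + 2 + 2 + 8 = 26
WM = 2105/26 = 80.9615

WM = 80.9615


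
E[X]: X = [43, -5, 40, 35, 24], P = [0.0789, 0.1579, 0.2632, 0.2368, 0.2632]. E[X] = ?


E[X] = 43*0.0789 - 5*0.1579 + 40*0.2632 + 35*0.2368 + 24*0.2632
= 3.3927 - 0.7895 + 10.5280 + 8.2880 + 6.3168
= 27.7360

E[X] = 27.7360


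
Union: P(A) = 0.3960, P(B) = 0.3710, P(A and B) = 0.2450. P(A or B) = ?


P(A∪B) = 0.3960 + 0.3710 - 0.2450
= 0.7670 - 0.2450
= 0.5220

P(A∪B) = 0.5220


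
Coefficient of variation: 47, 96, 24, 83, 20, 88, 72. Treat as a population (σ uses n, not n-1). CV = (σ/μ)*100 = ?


Mean = 61.4286
SD = 28.7941
CV = (28.7941/61.4286)*100 = 46.8742%

CV = 46.8742%


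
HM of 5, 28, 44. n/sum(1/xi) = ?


Sum of reciprocals = 1/5 + 1/28 + 1/44 = 0.258442
HM = 3/0.258442 = 11.6080

HM = 11.6080


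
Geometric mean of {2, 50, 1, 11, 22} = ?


Product = 2 × 50 × 1 × 11 × 22 = 24200
GM = 24200^(1/5) = 7.5294

GM = 7.5294


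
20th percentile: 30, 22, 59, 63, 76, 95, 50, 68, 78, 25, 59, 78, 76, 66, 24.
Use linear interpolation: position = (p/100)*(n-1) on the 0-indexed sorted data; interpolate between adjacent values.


Sorted: 22, 24, 25, 30, 50, 59, 59, 63, 66, 68, 76, 76, 78, 78, 95
n = 15
Index = 20/100 * 14 = 2.8000
Lower = data[2] = 25, Upper = data[3] = 30
P20 = 25 + 0.8000*(5) = 29.0000

P20 = 29.0000


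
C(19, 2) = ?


C(19,2) = 19!/(2! × 17!)
= 121645100408832000/(2 × 355687428096000)
= 171

C(19,2) = 171


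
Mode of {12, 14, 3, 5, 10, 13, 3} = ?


Frequencies: 3:2, 5:1, 10:1, 12:1, 13:1, 14:1
Max frequency = 2
Mode = 3

Mode = 3


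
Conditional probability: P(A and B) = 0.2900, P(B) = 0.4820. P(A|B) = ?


P(A|B) = 0.2900/0.4820 = 0.6017

P(A|B) = 0.6017


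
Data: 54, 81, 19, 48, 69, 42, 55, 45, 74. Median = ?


Sorted: 19, 42, 45, 48, 54, 55, 69, 74, 81
n = 9 (odd)
Middle value = 54

Median = 54


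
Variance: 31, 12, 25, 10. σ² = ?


Mean = 19.5000
Squared deviations: 132.2500, 56.2500, 30.2500, 90.2500
Sum = 309.0000
Variance = 309.0000/4 = 77.2500

Variance = 77.2500


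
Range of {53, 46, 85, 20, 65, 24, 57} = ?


Max = 85, Min = 20
Range = 85 - 20 = 65

Range = 65


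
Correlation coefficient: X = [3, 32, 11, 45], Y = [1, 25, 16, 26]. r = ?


Mean X = 22.7500, Mean Y = 17.0000
SD X = 16.648949, SD Y = 10.024969
Cov = 150.500000
r = 150.500000/(16.648949*10.024969) = 0.9017

r = 0.9017


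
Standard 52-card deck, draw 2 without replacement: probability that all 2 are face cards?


P(all face cards) = (12/52) × (11/51)
= 0.0498

P = 0.0498


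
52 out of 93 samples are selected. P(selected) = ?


P = 52/93 = 0.5591

P = 0.5591


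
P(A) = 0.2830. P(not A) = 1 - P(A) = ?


P(not A) = 1 - 0.2830 = 0.7170

P(not A) = 0.7170


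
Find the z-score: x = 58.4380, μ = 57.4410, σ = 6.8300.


z = (58.4380 - 57.4410)/6.8300
= 0.9970/6.8300
= 0.1460

z = 0.1460


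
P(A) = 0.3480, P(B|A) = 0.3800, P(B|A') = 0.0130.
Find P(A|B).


P(B) = P(B|A)*P(A) + P(B|A')*P(A')
= 0.3800*0.3480 + 0.0130*0.6520
= 0.132240 + 0.008476 = 0.140716
P(A|B) = 0.132240/0.140716 = 0.9398

P(A|B) = 0.9398


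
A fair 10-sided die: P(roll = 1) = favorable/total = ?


Favorable outcomes (roll = 1): 1
Total outcomes = 10
P = 1/10 = 0.1000

P = 0.1000


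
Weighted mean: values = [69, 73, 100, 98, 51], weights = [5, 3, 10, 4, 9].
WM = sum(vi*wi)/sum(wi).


Numerator = 69*5 + 73*3 + 100*10 + 98*4 + 51*9 = 2415
Denominator = 5 + 3 + 10 + 4 + 9 = 31
WM = 2415/31 = 77.9032

WM = 77.9032


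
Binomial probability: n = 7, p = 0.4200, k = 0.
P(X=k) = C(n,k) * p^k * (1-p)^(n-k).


C(7,0) = 1
p^0 = 1.000000
(1-p)^7 = 0.022080
P = 1 * 1.000000 * 0.022080 = 0.0221

P(X=0) = 0.0221


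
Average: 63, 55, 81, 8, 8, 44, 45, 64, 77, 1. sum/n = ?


Sum = 63 + 55 + 81 + 8 + 8 + 44 + 45 + 64 + 77 + 1 = 446
n = 10
Mean = 446/10 = 44.6000

Mean = 44.6000


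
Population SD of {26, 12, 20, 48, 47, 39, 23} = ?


Mean = 30.7143
Variance = 168.4898
SD = sqrt(168.4898) = 12.9804

SD = 12.9804


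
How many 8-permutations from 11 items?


P(11,8) = 11!/3!
= 39916800/6
= 6652800

P(11,8) = 6652800


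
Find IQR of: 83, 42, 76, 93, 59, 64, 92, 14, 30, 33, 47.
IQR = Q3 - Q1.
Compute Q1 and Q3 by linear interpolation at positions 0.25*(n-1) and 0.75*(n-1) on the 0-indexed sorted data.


Sorted: 14, 30, 33, 42, 47, 59, 64, 76, 83, 92, 93
Q1 (25th %ile) = 37.5000
Q3 (75th %ile) = 79.5000
IQR = 79.5000 - 37.5000 = 42.0000

IQR = 42.0000


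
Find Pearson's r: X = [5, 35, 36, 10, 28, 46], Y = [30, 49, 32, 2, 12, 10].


Mean X = 26.6667, Mean Y = 22.5000
SD X = 14.602131, SD Y = 15.997396
Cov = 38.833333
r = 38.833333/(14.602131*15.997396) = 0.1662

r = 0.1662


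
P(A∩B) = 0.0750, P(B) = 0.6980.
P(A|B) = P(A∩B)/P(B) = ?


P(A|B) = 0.0750/0.6980 = 0.1074

P(A|B) = 0.1074


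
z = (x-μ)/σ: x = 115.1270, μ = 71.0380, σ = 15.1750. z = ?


z = (115.1270 - 71.0380)/15.1750
= 44.0890/15.1750
= 2.9054

z = 2.9054


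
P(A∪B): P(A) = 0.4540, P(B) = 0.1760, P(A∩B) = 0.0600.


P(A∪B) = 0.4540 + 0.1760 - 0.0600
= 0.6300 - 0.0600
= 0.5700

P(A∪B) = 0.5700


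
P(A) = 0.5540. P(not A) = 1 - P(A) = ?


P(not A) = 1 - 0.5540 = 0.4460

P(not A) = 0.4460


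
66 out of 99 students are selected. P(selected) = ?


P = 66/99 = 0.6667

P = 0.6667


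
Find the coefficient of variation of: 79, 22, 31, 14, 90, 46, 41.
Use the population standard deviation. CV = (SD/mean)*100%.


Mean = 46.1429
SD = 26.3895
CV = (26.3895/46.1429)*100 = 57.1910%

CV = 57.1910%


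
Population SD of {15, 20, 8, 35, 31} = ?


Mean = 21.8000
Variance = 99.7600
SD = sqrt(99.7600) = 9.9880

SD = 9.9880


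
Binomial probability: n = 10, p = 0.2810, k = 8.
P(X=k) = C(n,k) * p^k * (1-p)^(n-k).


C(10,8) = 45
p^8 = 3.887322e-05
(1-p)^2 = 0.516961
P = 45 * 3.887322e-05 * 0.516961 = 0.0009

P(X=8) = 0.0009


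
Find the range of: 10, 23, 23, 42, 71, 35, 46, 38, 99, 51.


Max = 99, Min = 10
Range = 99 - 10 = 89

Range = 89


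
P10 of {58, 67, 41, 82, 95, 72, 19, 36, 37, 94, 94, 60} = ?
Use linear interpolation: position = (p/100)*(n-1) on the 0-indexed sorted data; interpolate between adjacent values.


Sorted: 19, 36, 37, 41, 58, 60, 67, 72, 82, 94, 94, 95
n = 12
Index = 10/100 * 11 = 1.1000
Lower = data[1] = 36, Upper = data[2] = 37
P10 = 36 + 0.1000*(1) = 36.1000

P10 = 36.1000


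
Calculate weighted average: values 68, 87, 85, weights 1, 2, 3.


Numerator = 68*1 + 87*2 + 85*3 = 497
Denominator = 1 + 2 + 3 = 6
WM = 497/6 = 82.8333

WM = 82.8333


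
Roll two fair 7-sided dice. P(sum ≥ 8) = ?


Total outcomes = 7×7 = 49
Favorable (sum ≥ 8): 28
P = 28/49 = 0.5714

P = 0.5714


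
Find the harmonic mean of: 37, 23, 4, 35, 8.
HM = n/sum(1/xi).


Sum of reciprocals = 1/37 + 1/23 + 1/4 + 1/35 + 1/8 = 0.474077
HM = 5/0.474077 = 10.5468

HM = 10.5468


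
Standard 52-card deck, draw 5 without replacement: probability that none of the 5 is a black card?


P(no black cards) = (26/52) × (25/51) × (24/50) × (23/49) × (22/48)
= 0.0253

P = 0.0253


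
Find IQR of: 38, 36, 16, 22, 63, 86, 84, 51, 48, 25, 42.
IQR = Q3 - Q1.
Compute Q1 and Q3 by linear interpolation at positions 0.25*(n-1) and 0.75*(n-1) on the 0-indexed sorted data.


Sorted: 16, 22, 25, 36, 38, 42, 48, 51, 63, 84, 86
Q1 (25th %ile) = 30.5000
Q3 (75th %ile) = 57.0000
IQR = 57.0000 - 30.5000 = 26.5000

IQR = 26.5000


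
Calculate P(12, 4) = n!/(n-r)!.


P(12,4) = 12!/8!
= 479001600/40320
= 11880

P(12,4) = 11880


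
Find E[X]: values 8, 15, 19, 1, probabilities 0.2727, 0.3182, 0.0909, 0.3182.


E[X] = 8*0.2727 + 15*0.3182 + 19*0.0909 + 1*0.3182
= 2.1816 + 4.7730 + 1.7271 + 0.3182
= 8.9999

E[X] = 8.9999


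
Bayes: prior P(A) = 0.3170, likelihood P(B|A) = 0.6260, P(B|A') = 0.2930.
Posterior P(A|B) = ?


P(B) = P(B|A)*P(A) + P(B|A')*P(A')
= 0.6260*0.3170 + 0.2930*0.6830
= 0.198442 + 0.200119 = 0.398561
P(A|B) = 0.198442/0.398561 = 0.4979

P(A|B) = 0.4979


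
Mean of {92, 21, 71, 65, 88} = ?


Sum = 92 + 21 + 71 + 65 + 88 = 337
n = 5
Mean = 337/5 = 67.4000

Mean = 67.4000


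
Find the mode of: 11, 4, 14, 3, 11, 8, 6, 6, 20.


Frequencies: 3:1, 4:1, 6:2, 8:1, 11:2, 14:1, 20:1
Max frequency = 2
Mode = 6, 11

Mode = 6, 11


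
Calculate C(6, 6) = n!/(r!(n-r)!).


C(6,6) = 6!/(6! × 0!)
= 720/(720 × 1)
= 1

C(6,6) = 1


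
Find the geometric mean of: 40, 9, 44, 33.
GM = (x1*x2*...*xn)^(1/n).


Product = 40 × 9 × 44 × 33 = 522720
GM = 522720^(1/4) = 26.8885

GM = 26.8885


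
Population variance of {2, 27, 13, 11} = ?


Mean = 13.2500
Squared deviations: 126.5625, 189.0625, 0.0625, 5.0625
Sum = 320.7500
Variance = 320.7500/4 = 80.1875

Variance = 80.1875
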